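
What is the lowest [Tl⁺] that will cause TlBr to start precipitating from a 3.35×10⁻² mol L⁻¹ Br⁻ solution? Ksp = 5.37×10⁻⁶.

1.60×10⁻⁴ M

Precipitation of each salt begins when its ion product equals Ksp.
TlBr(s) ⇌ Tl⁺(aq) + Br⁻(aq)
Ksp = [Tl⁺][Br⁻] = [Tl⁺](3.35×10⁻²)
[Tl⁺] = 5.37×10⁻⁶ / (3.35×10⁻²) = 1.60×10⁻⁴
[Tl⁺] = 1.60×10⁻⁴ mol L⁻¹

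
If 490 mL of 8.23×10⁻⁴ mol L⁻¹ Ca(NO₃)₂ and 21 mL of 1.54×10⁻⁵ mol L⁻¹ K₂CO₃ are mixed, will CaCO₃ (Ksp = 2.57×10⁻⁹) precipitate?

No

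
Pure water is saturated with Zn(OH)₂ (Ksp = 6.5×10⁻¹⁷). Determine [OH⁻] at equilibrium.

5.1×10⁻⁶ M

Zn(OH)₂(s) ⇌ Zn²⁺(aq) + 2 OH⁻(aq)
If s mol/L of Zn(OH)₂ dissolves, [Zn²⁺] = s and [OH⁻] = 2s.
Ksp = [Zn²⁺][OH⁻]^2 = s · (2s)^2 = 4s^3 = 6.5×10⁻¹⁷
s = 2.5×10⁻⁶ M
[OH⁻] = 2s = 5.1×10⁻⁶ M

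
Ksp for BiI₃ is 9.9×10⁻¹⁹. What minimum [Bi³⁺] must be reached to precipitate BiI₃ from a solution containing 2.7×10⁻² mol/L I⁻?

A salt starts to precipitate once the ion product Q reaches its Ksp.
BiI₃(s) ⇌ Bi³⁺(aq) + 3 I⁻(aq)
Ksp = [Bi³⁺][I⁻]^3 = [Bi³⁺](2.7×10⁻²)^3
[Bi³⁺] = 9.9×10⁻¹⁹ / (2.7×10⁻²)^3 = 5.0×10⁻¹⁴
[Bi³⁺] = 5.0×10⁻¹⁴ mol/L

5.0×10⁻¹⁴ M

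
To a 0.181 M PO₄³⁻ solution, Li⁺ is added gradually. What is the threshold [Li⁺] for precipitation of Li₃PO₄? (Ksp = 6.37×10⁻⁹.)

3.28×10⁻³ M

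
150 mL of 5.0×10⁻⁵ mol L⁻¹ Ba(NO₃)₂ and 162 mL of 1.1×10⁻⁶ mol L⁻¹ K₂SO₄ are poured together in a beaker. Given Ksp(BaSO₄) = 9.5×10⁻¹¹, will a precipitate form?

The combined volume is 312 mL.
[Ba²⁺] = (5.0×10⁻⁵)(150)/312 = 2.4×10⁻⁵ mol L⁻¹
[SO₄²⁻] = (1.1×10⁻⁶)(162)/312 = 5.7×10⁻⁷ mol L⁻¹
Q = [Ba²⁺][SO₄²⁻] = 1.4×10⁻¹¹
Since Q (1.4×10⁻¹¹) is less than Ksp (9.5×10⁻¹¹), no BaSO₄ precipitates.

No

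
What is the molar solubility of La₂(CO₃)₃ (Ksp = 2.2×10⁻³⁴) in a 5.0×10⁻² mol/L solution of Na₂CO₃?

La₂(CO₃)₃(s) ⇌ 2 La³⁺(aq) + 3 CO₃²⁻(aq)
With CO₃²⁻ already at 5.0×10⁻² mol/L and s small, take [CO₃²⁻] ≈ 5.0×10⁻² mol/L and [La³⁺] = 2s.
Ksp = [La³⁺]^2[CO₃²⁻]^3 = (2s)^2(5.0×10⁻²)^3
(2s)^2 = 2.2×10⁻³⁴ / (5.0×10⁻²)^3 = 1.8×10⁻³⁰
s = 6.6×10⁻¹⁶ mol/L

6.6×10⁻¹⁶ M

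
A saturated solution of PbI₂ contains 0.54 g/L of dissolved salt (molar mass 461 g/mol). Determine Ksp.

Molar solubility s = (0.54 g/L) / (461 g/mol) = 1.171×10⁻³ mol/L
PbI₂(s) ⇌ Pb²⁺(aq) + 2 I⁻(aq)
For each mole of PbI₂ that dissolves per liter, [Pb²⁺] = s and [I⁻] = 2s; let s denote this solubility.
Ksp = [Pb²⁺][I⁻]^2 = s · (2s)^2 = 4s^3
Ksp = 4 × (1.171×10⁻³)^3 = 6.4×10⁻⁹

Ksp = 6.4×10⁻⁹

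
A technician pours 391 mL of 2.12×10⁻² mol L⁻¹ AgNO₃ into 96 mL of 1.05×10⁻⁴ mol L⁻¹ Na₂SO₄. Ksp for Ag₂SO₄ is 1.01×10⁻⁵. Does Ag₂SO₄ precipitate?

Total volume after mixing = 391 + 96 = 487 mL.
[Ag⁺] = (2.12×10⁻²)(391)/487 = 1.70×10⁻² mol L⁻¹
[SO₄²⁻] = (1.05×10⁻⁴)(96)/487 = 2.07×10⁻⁵ mol L⁻¹
Q = [Ag⁺]^2[SO₄²⁻] = 6.00×10⁻⁹
Q = 6.00×10⁻⁹ < Ksp = 1.01×10⁻⁵, so the solution is unsaturated and no precipitate forms.

No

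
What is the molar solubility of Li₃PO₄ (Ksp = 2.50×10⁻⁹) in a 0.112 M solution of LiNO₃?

Li₃PO₄(s) ⇌ 3 Li⁺(aq) + PO₄³⁻(aq)
Let s be the solubility of Li₃PO₄ here. The common ion gives [Li⁺] ≈ 0.112 M, and [PO₄³⁻] = s.
Ksp = [Li⁺]^3[PO₄³⁻] = (0.112)^3s
s = 2.50×10⁻⁹ / (0.112)^3 = 1.78×10⁻⁶
s = 1.78×10⁻⁶ M

1.78×10⁻⁶ M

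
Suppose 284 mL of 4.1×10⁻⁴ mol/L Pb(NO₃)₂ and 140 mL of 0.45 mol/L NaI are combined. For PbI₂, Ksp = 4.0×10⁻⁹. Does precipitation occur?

The combined volume is 424 mL.
[Pb²⁺] = (4.1×10⁻⁴)(284)/424 = 2.7×10⁻⁴ mol/L
[I⁻] = (0.45)(140)/424 = 0.15 mol/L
Q = [Pb²⁺][I⁻]^2 = 6.1×10⁻⁶
Because Q > Ksp (6.1×10⁻⁶ vs 4.0×10⁻⁹), a precipitate of PbI₂ forms.

Yes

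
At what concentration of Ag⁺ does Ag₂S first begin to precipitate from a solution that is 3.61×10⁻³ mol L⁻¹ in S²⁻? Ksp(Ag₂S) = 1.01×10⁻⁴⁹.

5.29×10⁻²⁴ M

Precipitation begins when Q = Ksp.
Ag₂S(s) ⇌ 2 Ag⁺(aq) + S²⁻(aq)
Ksp = [Ag⁺]^2[S²⁻] = [Ag⁺]^2(3.61×10⁻³)
[Ag⁺]^2 = 1.01×10⁻⁴⁹ / (3.61×10⁻³) = 2.80×10⁻⁴⁷
[Ag⁺] = 5.29×10⁻²⁴ mol L⁻¹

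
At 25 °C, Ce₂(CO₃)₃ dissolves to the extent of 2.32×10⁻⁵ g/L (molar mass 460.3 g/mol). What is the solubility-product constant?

Ksp = 3.51×10⁻³⁵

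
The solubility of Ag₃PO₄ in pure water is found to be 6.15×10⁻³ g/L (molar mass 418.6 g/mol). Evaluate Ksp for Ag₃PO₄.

Molar solubility s = (6.15×10⁻³ g/L) / (418.6 g/mol) = 1.4692×10⁻⁵ mol/L
Ag₃PO₄(s) ⇌ 3 Ag⁺(aq) + PO₄³⁻(aq)
Call the molar solubility s, so that [Ag⁺] = 3s and [PO₄³⁻] = s.
Ksp = [Ag⁺]^3[PO₄³⁻] = (3s)^3 · s = 27s^4
Ksp = 27 × (1.4692×10⁻⁵)^4 = 1.26×10⁻¹⁸

Ksp = 1.26×10⁻¹⁸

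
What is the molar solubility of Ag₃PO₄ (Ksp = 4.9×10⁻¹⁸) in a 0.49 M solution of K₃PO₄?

Ag₃PO₄(s) ⇌ 3 Ag⁺(aq) + PO₄³⁻(aq)
PO₄³⁻ is already present at 0.49 M. If s mol/L of Ag₃PO₄ dissolves, [Ag⁺] = 3s while [PO₄³⁻] ≈ 0.49 M.
Ksp = [Ag⁺]^3[PO₄³⁻] = (3s)^3(0.49)
(3s)^3 = 4.9×10⁻¹⁸ / (0.49) = 1.0×10⁻¹⁷
s = 7.2×10⁻⁷ M

7.2×10⁻⁷ M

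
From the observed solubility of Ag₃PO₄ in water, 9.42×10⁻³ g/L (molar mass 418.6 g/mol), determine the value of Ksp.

Ksp = 6.92×10⁻¹⁸

Molar solubility s = (9.42×10⁻³ g/L) / (418.6 g/mol) = 2.2504×10⁻⁵ mol/L
Ag₃PO₄(s) ⇌ 3 Ag⁺(aq) + PO₄³⁻(aq)
Call the molar solubility s, so that [Ag⁺] = 3s and [PO₄³⁻] = s.
Ksp = [Ag⁺]^3[PO₄³⁻] = (3s)^3 · s = 27s^4
Ksp = 27 × (2.2504×10⁻⁵)^4 = 6.92×10⁻¹⁸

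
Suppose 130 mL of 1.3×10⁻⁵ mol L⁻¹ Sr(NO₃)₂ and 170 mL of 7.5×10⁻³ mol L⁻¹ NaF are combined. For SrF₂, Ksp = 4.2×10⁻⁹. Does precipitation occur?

No

Total volume after mixing = 130 + 170 = 300 mL.
[Sr²⁺] = (1.3×10⁻⁵)(130)/300 = 5.6×10⁻⁶ mol L⁻¹
[F⁻] = (7.5×10⁻³)(170)/300 = 4.3×10⁻³ mol L⁻¹
Q = [Sr²⁺][F⁻]^2 = 1.0×10⁻¹⁰
Q < Ksp (1.0×10⁻¹⁰ vs 4.2×10⁻⁹); the solution remains unsaturated and no precipitate forms.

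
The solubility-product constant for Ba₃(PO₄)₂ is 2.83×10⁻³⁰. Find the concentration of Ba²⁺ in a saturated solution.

Ba₃(PO₄)₂(s) ⇌ 3 Ba²⁺(aq) + 2 PO₄³⁻(aq)
For each mole of Ba₃(PO₄)₂ that dissolves per liter, [Ba²⁺] = 3s and [PO₄³⁻] = 2s; let s denote this solubility.
Ksp = [Ba²⁺]^3[PO₄³⁻]^2 = (3s)^3 · (2s)^2 = 108s^5 = 2.83×10⁻³⁰
s = 4.83×10⁻⁷ M
[Ba²⁺] = 3s = 1.45×10⁻⁶ M

1.45×10⁻⁶ M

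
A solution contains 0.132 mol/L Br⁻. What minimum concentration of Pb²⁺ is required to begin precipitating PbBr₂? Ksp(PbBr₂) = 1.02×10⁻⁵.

Each salt precipitates once Q = Ksp for that salt.
PbBr₂(s) ⇌ Pb²⁺(aq) + 2 Br⁻(aq)
Ksp = [Pb²⁺][Br⁻]^2 = [Pb²⁺](0.132)^2
[Pb²⁺] = 1.02×10⁻⁵ / (0.132)^2 = 5.85×10⁻⁴
[Pb²⁺] = 5.85×10⁻⁴ mol/L

5.85×10⁻⁴ M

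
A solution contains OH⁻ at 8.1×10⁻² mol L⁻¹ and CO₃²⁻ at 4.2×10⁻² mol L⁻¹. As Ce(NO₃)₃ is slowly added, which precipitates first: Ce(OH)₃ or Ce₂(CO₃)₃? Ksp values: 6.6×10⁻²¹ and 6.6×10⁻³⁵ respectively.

Ce(OH)₃

A salt starts to precipitate once the ion product Q reaches its Ksp.
For Ce(OH)₃: [Ce³⁺] = (Ksp/[OH⁻]^3) = 1.2×10⁻¹⁷ mol L⁻¹
For Ce₂(CO₃)₃: [Ce³⁺] = (Ksp/[CO₃²⁻]^3)^(1/2) = 9.4×10⁻¹⁶ mol L⁻¹
Since Ce(OH)₃ needs less Ce³⁺ to reach saturation, it precipitates first.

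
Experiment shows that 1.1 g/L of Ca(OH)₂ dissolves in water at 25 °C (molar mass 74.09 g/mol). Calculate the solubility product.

Molar solubility s = (1.1 g/L) / (74.09 g/mol) = 1.485×10⁻² mol/L
Ca(OH)₂(s) ⇌ Ca²⁺(aq) + 2 OH⁻(aq)
Call the molar solubility s, so that [Ca²⁺] = s and [OH⁻] = 2s.
Ksp = [Ca²⁺][OH⁻]^2 = s · (2s)^2 = 4s^3
Ksp = 4 × (1.485×10⁻²)^3 = 1.3×10⁻⁵

Ksp = 1.3×10⁻⁵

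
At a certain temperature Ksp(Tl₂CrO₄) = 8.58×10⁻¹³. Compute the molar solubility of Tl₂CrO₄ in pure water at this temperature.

5.99×10⁻⁵ M

Tl₂CrO₄(s) ⇌ 2 Tl⁺(aq) + CrO₄²⁻(aq)
With molar solubility s: [Tl⁺] = 2s, [CrO₄²⁻] = s.
Ksp = [Tl⁺]^2[CrO₄²⁻] = (2s)^2 · s = 4s^3
4s^3 = 8.58×10⁻¹³  ⇒  s^3 = 2.15×10⁻¹³
s = (2.15×10⁻¹³)^(1/3) = 5.99×10⁻⁵ mol/L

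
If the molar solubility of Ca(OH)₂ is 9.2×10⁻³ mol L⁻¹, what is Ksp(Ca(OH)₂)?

Ksp = 3.1×10⁻⁶

Ca(OH)₂(s) ⇌ Ca²⁺(aq) + 2 OH⁻(aq)
For each mole of Ca(OH)₂ that dissolves per liter, [Ca²⁺] = s and [OH⁻] = 2s; let s denote this solubility.
Ksp = [Ca²⁺][OH⁻]^2 = s · (2s)^2 = 4s^3
Ksp = 4 × (9.2×10⁻³)^3 = 3.1×10⁻⁶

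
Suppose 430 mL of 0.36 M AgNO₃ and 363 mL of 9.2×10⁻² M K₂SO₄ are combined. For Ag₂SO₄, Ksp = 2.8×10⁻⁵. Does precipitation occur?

Yes

Total volume after mixing = 430 + 363 = 793 mL.
[Ag⁺] = (0.36)(430)/793 = 0.20 M
[SO₄²⁻] = (9.2×10⁻²)(363)/793 = 4.2×10⁻² M
Q = [Ag⁺]^2[SO₄²⁻] = 1.6×10⁻³
Q = 1.6×10⁻³ > Ksp = 2.8×10⁻⁵, so the solution is supersaturated and Ag₂SO₄ precipitates.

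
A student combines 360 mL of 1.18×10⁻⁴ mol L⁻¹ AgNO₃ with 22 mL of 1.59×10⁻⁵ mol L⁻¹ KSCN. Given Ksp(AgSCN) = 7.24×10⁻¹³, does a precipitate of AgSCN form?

Yes

The combined volume is 382 mL.
[Ag⁺] = (1.18×10⁻⁴)(360)/382 = 1.11×10⁻⁴ mol L⁻¹
[SCN⁻] = (1.59×10⁻⁵)(22)/382 = 9.16×10⁻⁷ mol L⁻¹
Q = [Ag⁺][SCN⁻] = 1.02×10⁻¹⁰
Since Q (1.02×10⁻¹⁰) exceeds Ksp (7.24×10⁻¹³), AgSCN will precipitate.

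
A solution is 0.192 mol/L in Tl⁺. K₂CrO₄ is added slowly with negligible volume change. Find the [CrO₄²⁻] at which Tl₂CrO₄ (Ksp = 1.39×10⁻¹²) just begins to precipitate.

Precipitation of each salt begins when its ion product equals Ksp.
Tl₂CrO₄(s) ⇌ 2 Tl⁺(aq) + CrO₄²⁻(aq)
Ksp = [Tl⁺]^2[CrO₄²⁻] = [CrO₄²⁻](0.192)^2
[CrO₄²⁻] = 1.39×10⁻¹² / (0.192)^2 = 3.77×10⁻¹¹
[CrO₄²⁻] = 3.77×10⁻¹¹ mol/L

3.77×10⁻¹¹ M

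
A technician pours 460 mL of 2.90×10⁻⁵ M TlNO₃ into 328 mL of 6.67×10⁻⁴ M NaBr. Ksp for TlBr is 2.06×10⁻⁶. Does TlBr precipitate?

The combined volume is 788 mL.
[Tl⁺] = (2.90×10⁻⁵)(460)/788 = 1.69×10⁻⁵ M
[Br⁻] = (6.67×10⁻⁴)(328)/788 = 2.78×10⁻⁴ M
Q = [Tl⁺][Br⁻] = 4.70×10⁻⁹
Since Q (4.70×10⁻⁹) is less than Ksp (2.06×10⁻⁶), no TlBr precipitates.

No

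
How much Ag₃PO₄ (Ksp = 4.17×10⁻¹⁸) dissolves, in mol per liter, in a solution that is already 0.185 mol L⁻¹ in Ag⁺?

Ag₃PO₄(s) ⇌ 3 Ag⁺(aq) + PO₄³⁻(aq)
With Ag⁺ already at 0.185 mol L⁻¹ and s small, take [Ag⁺] ≈ 0.185 mol L⁻¹ and [PO₄³⁻] = s.
Ksp = [Ag⁺]^3[PO₄³⁻] = (0.185)^3s
s = 4.17×10⁻¹⁸ / (0.185)^3 = 6.59×10⁻¹⁶
s = 6.59×10⁻¹⁶ mol L⁻¹

6.59×10⁻¹⁶ M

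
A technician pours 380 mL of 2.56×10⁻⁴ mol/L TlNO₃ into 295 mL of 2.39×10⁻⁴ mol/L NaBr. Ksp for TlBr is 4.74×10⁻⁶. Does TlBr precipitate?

No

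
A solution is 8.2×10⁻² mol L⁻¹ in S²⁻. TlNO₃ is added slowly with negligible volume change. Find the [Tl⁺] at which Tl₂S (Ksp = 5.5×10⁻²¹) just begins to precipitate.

2.6×10⁻¹⁰ M

The threshold for precipitation is Q = Ksp.
Tl₂S(s) ⇌ 2 Tl⁺(aq) + S²⁻(aq)
Ksp = [Tl⁺]^2[S²⁻] = [Tl⁺]^2(8.2×10⁻²)
[Tl⁺]^2 = 5.5×10⁻²¹ / (8.2×10⁻²) = 6.7×10⁻²⁰
[Tl⁺] = 2.6×10⁻¹⁰ mol L⁻¹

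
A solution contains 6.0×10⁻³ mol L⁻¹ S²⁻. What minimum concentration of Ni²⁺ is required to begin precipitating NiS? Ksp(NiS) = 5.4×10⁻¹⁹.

9.0×10⁻¹⁷ M

Precipitation begins when Q = Ksp.
NiS(s) ⇌ Ni²⁺(aq) + S²⁻(aq)
Ksp = [Ni²⁺][S²⁻] = [Ni²⁺](6.0×10⁻³)
[Ni²⁺] = 5.4×10⁻¹⁹ / (6.0×10⁻³) = 9.0×10⁻¹⁷
[Ni²⁺] = 9.0×10⁻¹⁷ mol L⁻¹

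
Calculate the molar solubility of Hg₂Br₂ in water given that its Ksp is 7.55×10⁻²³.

Hg₂Br₂(s) ⇌ Hg₂²⁺(aq) + 2 Br⁻(aq)
Let s be the molar solubility. Then [Hg₂²⁺] = s and [Br⁻] = 2s.
Ksp = [Hg₂²⁺][Br⁻]^2 = s · (2s)^2 = 4s^3
4s^3 = 7.55×10⁻²³  ⇒  s^3 = 1.89×10⁻²³
s = (1.89×10⁻²³)^(1/3) = 2.66×10⁻⁸ M

2.66×10⁻⁸ M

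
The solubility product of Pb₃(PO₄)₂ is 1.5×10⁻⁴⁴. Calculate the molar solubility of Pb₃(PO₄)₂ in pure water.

6.7×10⁻¹⁰ M

Pb₃(PO₄)₂(s) ⇌ 3 Pb²⁺(aq) + 2 PO₄³⁻(aq)
Let s be the molar solubility. Then [Pb²⁺] = 3s and [PO₄³⁻] = 2s.
Ksp = [Pb²⁺]^3[PO₄³⁻]^2 = (3s)^3 · (2s)^2 = 108s^5
108s^5 = 1.5×10⁻⁴⁴  ⇒  s^5 = 1.4×10⁻⁴⁶
s = 6.7×10⁻¹⁰ mol L⁻¹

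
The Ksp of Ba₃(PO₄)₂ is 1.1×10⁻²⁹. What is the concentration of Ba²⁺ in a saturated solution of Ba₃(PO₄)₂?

1.9×10⁻⁶ M

Ba₃(PO₄)₂(s) ⇌ 3 Ba²⁺(aq) + 2 PO₄³⁻(aq)
Let s be the molar solubility. Then [Ba²⁺] = 3s and [PO₄³⁻] = 2s.
Ksp = [Ba²⁺]^3[PO₄³⁻]^2 = (3s)^3 · (2s)^2 = 108s^5 = 1.1×10⁻²⁹
s = 6.3×10⁻⁷ mol/L
[Ba²⁺] = 3s = 1.9×10⁻⁶ mol/L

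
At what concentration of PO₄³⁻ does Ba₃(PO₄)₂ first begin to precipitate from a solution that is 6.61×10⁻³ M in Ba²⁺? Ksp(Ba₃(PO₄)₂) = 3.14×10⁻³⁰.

3.30×10⁻¹² M

The threshold for precipitation is Q = Ksp.
Ba₃(PO₄)₂(s) ⇌ 3 Ba²⁺(aq) + 2 PO₄³⁻(aq)
Ksp = [Ba²⁺]^3[PO₄³⁻]^2 = [PO₄³⁻]^2(6.61×10⁻³)^3
[PO₄³⁻]^2 = 3.14×10⁻³⁰ / (6.61×10⁻³)^3 = 1.09×10⁻²³
[PO₄³⁻] = 3.30×10⁻¹² M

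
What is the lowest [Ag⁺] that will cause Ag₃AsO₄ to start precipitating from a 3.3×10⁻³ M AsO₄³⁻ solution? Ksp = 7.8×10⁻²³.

2.9×10⁻⁷ M

A salt starts to precipitate once the ion product Q reaches its Ksp.
Ag₃AsO₄(s) ⇌ 3 Ag⁺(aq) + AsO₄³⁻(aq)
Ksp = [Ag⁺]^3[AsO₄³⁻] = [Ag⁺]^3(3.3×10⁻³)
[Ag⁺]^3 = 7.8×10⁻²³ / (3.3×10⁻³) = 2.4×10⁻²⁰
[Ag⁺] = 2.9×10⁻⁷ M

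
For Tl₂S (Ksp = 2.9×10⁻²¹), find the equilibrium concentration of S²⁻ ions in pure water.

Tl₂S(s) ⇌ 2 Tl⁺(aq) + S²⁻(aq)
Let s be the molar solubility. Then [Tl⁺] = 2s and [S²⁻] = s.
Ksp = [Tl⁺]^2[S²⁻] = (2s)^2 · s = 4s^3 = 2.9×10⁻²¹
s = 9.0×10⁻⁸ mol L⁻¹
[S²⁻] = s = 9.0×10⁻⁸ mol L⁻¹

9.0×10⁻⁸ M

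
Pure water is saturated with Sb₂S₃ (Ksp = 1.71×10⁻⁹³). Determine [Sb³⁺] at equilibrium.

2.19×10⁻¹⁹ M

Sb₂S₃(s) ⇌ 2 Sb³⁺(aq) + 3 S²⁻(aq)
If s mol/L of Sb₂S₃ dissolves, [Sb³⁺] = 2s and [S²⁻] = 3s.
Ksp = [Sb³⁺]^2[S²⁻]^3 = (2s)^2 · (3s)^3 = 108s^5 = 1.71×10⁻⁹³
s = 1.10×10⁻¹⁹ mol/L
[Sb³⁺] = 2s = 2.19×10⁻¹⁹ mol/L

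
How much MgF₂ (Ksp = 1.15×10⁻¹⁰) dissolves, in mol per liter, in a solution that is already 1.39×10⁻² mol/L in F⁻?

MgF₂(s) ⇌ Mg²⁺(aq) + 2 F⁻(aq)
Let s be the solubility of MgF₂ here. The common ion gives [F⁻] ≈ 1.39×10⁻² mol/L, and [Mg²⁺] = s.
Ksp = [Mg²⁺][F⁻]^2 = s(1.39×10⁻²)^2
s = 1.15×10⁻¹⁰ / (1.39×10⁻²)^2 = 5.95×10⁻⁷
s = 5.95×10⁻⁷ mol/L

5.95×10⁻⁷ M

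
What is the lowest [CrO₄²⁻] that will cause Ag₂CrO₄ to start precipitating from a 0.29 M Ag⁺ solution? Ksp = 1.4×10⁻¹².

1.7×10⁻¹¹ M

Precipitation of each salt begins when its ion product equals Ksp.
Ag₂CrO₄(s) ⇌ 2 Ag⁺(aq) + CrO₄²⁻(aq)
Ksp = [Ag⁺]^2[CrO₄²⁻] = [CrO₄²⁻](0.29)^2
[CrO₄²⁻] = 1.4×10⁻¹² / (0.29)^2 = 1.7×10⁻¹¹
[CrO₄²⁻] = 1.7×10⁻¹¹ M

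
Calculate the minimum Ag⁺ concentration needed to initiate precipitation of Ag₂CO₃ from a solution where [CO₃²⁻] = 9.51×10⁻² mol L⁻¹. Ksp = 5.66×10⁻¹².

7.71×10⁻⁶ M

Precipitation begins when Q = Ksp.
Ag₂CO₃(s) ⇌ 2 Ag⁺(aq) + CO₃²⁻(aq)
Ksp = [Ag⁺]^2[CO₃²⁻] = [Ag⁺]^2(9.51×10⁻²)
[Ag⁺]^2 = 5.66×10⁻¹² / (9.51×10⁻²) = 5.95×10⁻¹¹
[Ag⁺] = 7.71×10⁻⁶ mol L⁻¹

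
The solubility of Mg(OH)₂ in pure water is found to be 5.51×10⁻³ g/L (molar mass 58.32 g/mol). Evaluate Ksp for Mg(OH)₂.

Convert to molarity: s = 5.51×10⁻³ / 58.32 = 9.4479×10⁻⁵ mol/L
Mg(OH)₂(s) ⇌ Mg²⁺(aq) + 2 OH⁻(aq)
Let s be the molar solubility. Then [Mg²⁺] = s and [OH⁻] = 2s.
Ksp = [Mg²⁺][OH⁻]^2 = s · (2s)^2 = 4s^3
Ksp = 4 × (9.4479×10⁻⁵)^3 = 3.37×10⁻¹²

Ksp = 3.37×10⁻¹²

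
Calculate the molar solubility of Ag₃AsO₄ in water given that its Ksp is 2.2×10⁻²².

Ag₃AsO₄(s) ⇌ 3 Ag⁺(aq) + AsO₄³⁻(aq)
Let s be the molar solubility. Then [Ag⁺] = 3s and [AsO₄³⁻] = s.
Ksp = [Ag⁺]^3[AsO₄³⁻] = (3s)^3 · s = 27s^4
27s^4 = 2.2×10⁻²²  ⇒  s^4 = 8.1×10⁻²⁴
s = 1.7×10⁻⁶ M

1.7×10⁻⁶ M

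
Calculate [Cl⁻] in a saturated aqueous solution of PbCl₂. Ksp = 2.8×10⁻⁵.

PbCl₂(s) ⇌ Pb²⁺(aq) + 2 Cl⁻(aq)
If s mol/L of PbCl₂ dissolves, [Pb²⁺] = s and [Cl⁻] = 2s.
Ksp = [Pb²⁺][Cl⁻]^2 = s · (2s)^2 = 4s^3 = 2.8×10⁻⁵
s = 1.9×10⁻² mol L⁻¹
[Cl⁻] = 2s = 3.8×10⁻² mol L⁻¹

3.8×10⁻² M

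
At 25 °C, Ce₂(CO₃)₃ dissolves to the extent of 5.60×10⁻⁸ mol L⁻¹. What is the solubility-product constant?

Ksp = 5.95×10⁻³⁵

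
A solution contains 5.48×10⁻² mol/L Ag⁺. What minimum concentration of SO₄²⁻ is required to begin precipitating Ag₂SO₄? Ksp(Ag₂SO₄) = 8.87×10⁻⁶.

2.95×10⁻³ M

Precipitation begins when Q = Ksp.
Ag₂SO₄(s) ⇌ 2 Ag⁺(aq) + SO₄²⁻(aq)
Ksp = [Ag⁺]^2[SO₄²⁻] = [SO₄²⁻](5.48×10⁻²)^2
[SO₄²⁻] = 8.87×10⁻⁶ / (5.48×10⁻²)^2 = 2.95×10⁻³
[SO₄²⁻] = 2.95×10⁻³ mol/L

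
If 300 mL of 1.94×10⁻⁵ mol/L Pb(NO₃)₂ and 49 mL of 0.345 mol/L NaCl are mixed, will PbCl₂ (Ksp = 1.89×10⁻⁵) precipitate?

No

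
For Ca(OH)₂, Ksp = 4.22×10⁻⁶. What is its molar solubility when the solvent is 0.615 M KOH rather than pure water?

Ca(OH)₂(s) ⇌ Ca²⁺(aq) + 2 OH⁻(aq)
The solution already contains OH⁻ at 0.615 M. Let s be the molar solubility of Ca(OH)₂.
[OH⁻] ≈ 0.615 M (common ion dominates); [Ca²⁺] = s.
Ksp = [Ca²⁺][OH⁻]^2 = s(0.615)^2
s = 4.22×10⁻⁶ / (0.615)^2 = 1.12×10⁻⁵
s = 1.12×10⁻⁵ M

1.12×10⁻⁵ M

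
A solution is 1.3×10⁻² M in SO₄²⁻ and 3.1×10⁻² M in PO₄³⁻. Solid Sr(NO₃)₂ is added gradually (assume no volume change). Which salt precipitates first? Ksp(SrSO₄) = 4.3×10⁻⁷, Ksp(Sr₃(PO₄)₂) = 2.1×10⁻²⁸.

Sr₃(PO₄)₂

Precipitation begins when Q = Ksp.
For SrSO₄: [Sr²⁺] = (Ksp/[SO₄²⁻]) = 3.3×10⁻⁵ M
For Sr₃(PO₄)₂: [Sr²⁺] = (Ksp/[PO₄³⁻]^2)^(1/3) = 6.0×10⁻⁹ M
The smaller threshold [Sr²⁺] is reached first, so Sr₃(PO₄)₂ precipitates first.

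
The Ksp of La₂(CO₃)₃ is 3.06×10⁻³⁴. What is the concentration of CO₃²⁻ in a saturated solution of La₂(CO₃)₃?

2.33×10⁻⁷ M

La₂(CO₃)₃(s) ⇌ 2 La³⁺(aq) + 3 CO₃²⁻(aq)
For each mole of La₂(CO₃)₃ that dissolves per liter, [La³⁺] = 2s and [CO₃²⁻] = 3s; let s denote this solubility.
Ksp = [La³⁺]^2[CO₃²⁻]^3 = (2s)^2 · (3s)^3 = 108s^5 = 3.06×10⁻³⁴
s = 7.77×10⁻⁸ mol/L
[CO₃²⁻] = 3s = 2.33×10⁻⁷ mol/L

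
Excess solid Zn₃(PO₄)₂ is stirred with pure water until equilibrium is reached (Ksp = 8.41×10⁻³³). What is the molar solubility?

Zn₃(PO₄)₂(s) ⇌ 3 Zn²⁺(aq) + 2 PO₄³⁻(aq)
With molar solubility s: [Zn²⁺] = 3s, [PO₄³⁻] = 2s.
Ksp = [Zn²⁺]^3[PO₄³⁻]^2 = (3s)^3 · (2s)^2 = 108s^5
108s^5 = 8.41×10⁻³³  ⇒  s^5 = 7.79×10⁻³⁵
s = 1.51×10⁻⁷ mol/L

1.51×10⁻⁷ M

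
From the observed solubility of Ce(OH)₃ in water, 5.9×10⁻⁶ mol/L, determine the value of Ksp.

Ce(OH)₃(s) ⇌ Ce³⁺(aq) + 3 OH⁻(aq)
If s mol/L of Ce(OH)₃ dissolves, [Ce³⁺] = s and [OH⁻] = 3s.
Ksp = [Ce³⁺][OH⁻]^3 = s · (3s)^3 = 27s^4
Ksp = 27 × (5.9×10⁻⁶)^4 = 3.3×10⁻²⁰

Ksp = 3.3×10⁻²⁰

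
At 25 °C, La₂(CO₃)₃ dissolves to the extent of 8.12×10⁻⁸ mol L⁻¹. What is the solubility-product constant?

Ksp = 3.81×10⁻³⁴

La₂(CO₃)₃(s) ⇌ 2 La³⁺(aq) + 3 CO₃²⁻(aq)
For each mole of La₂(CO₃)₃ that dissolves per liter, [La³⁺] = 2s and [CO₃²⁻] = 3s; let s denote this solubility.
Ksp = [La³⁺]^2[CO₃²⁻]^3 = (2s)^2 · (3s)^3 = 108s^5
Ksp = 108 × (8.12×10⁻⁸)^5 = 3.81×10⁻³⁴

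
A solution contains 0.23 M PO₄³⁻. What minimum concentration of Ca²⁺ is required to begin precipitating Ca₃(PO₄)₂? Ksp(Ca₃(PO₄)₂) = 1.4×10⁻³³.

3.0×10⁻¹¹ M

Precipitation of each salt begins when its ion product equals Ksp.
Ca₃(PO₄)₂(s) ⇌ 3 Ca²⁺(aq) + 2 PO₄³⁻(aq)
Ksp = [Ca²⁺]^3[PO₄³⁻]^2 = [Ca²⁺]^3(0.23)^2
[Ca²⁺]^3 = 1.4×10⁻³³ / (0.23)^2 = 2.6×10⁻³²
[Ca²⁺] = 3.0×10⁻¹¹ M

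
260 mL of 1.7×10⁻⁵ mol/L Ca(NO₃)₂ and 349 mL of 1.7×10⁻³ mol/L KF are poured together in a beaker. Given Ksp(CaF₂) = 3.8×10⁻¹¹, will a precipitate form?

No

After mixing, V = 260 mL + 349 mL = 609 mL.
[Ca²⁺] = (1.7×10⁻⁵)(260)/609 = 7.3×10⁻⁶ mol/L
[F⁻] = (1.7×10⁻³)(349)/609 = 9.7×10⁻⁴ mol/L
Q = [Ca²⁺][F⁻]^2 = 6.9×10⁻¹²
Since Q (6.9×10⁻¹²) is less than Ksp (3.8×10⁻¹¹), no CaF₂ precipitates.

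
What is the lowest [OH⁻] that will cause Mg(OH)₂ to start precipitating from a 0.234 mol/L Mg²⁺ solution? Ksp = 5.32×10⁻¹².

Each salt precipitates once Q = Ksp for that salt.
Mg(OH)₂(s) ⇌ Mg²⁺(aq) + 2 OH⁻(aq)
Ksp = [Mg²⁺][OH⁻]^2 = [OH⁻]^2(0.234)
[OH⁻]^2 = 5.32×10⁻¹² / (0.234) = 2.27×10⁻¹¹
[OH⁻] = 4.77×10⁻⁶ mol/L

4.77×10⁻⁶ M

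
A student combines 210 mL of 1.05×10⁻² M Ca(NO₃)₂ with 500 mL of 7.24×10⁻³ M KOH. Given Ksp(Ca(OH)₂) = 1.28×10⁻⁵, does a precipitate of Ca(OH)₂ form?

Total volume after mixing = 210 + 500 = 710 mL.
[Ca²⁺] = (1.05×10⁻²)(210)/710 = 3.11×10⁻³ M
[OH⁻] = (7.24×10⁻³)(500)/710 = 5.10×10⁻³ M
Q = [Ca²⁺][OH⁻]^2 = 8.07×10⁻⁸
Since Q (8.07×10⁻⁸) is less than Ksp (1.28×10⁻⁵), no Ca(OH)₂ precipitates.

No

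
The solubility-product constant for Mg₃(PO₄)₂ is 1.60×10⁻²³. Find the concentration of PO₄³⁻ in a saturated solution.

2.16×10⁻⁵ M

Mg₃(PO₄)₂(s) ⇌ 3 Mg²⁺(aq) + 2 PO₄³⁻(aq)
For each mole of Mg₃(PO₄)₂ that dissolves per liter, [Mg²⁺] = 3s and [PO₄³⁻] = 2s; let s denote this solubility.
Ksp = [Mg²⁺]^3[PO₄³⁻]^2 = (3s)^3 · (2s)^2 = 108s^5 = 1.60×10⁻²³
s = 1.08×10⁻⁵ mol L⁻¹
[PO₄³⁻] = 2s = 2.16×10⁻⁵ mol L⁻¹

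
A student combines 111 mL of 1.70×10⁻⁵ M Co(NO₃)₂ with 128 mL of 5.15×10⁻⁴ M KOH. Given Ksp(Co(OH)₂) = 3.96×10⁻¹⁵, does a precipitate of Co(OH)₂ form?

Yes

Total volume after mixing = 111 + 128 = 239 mL.
[Co²⁺] = (1.70×10⁻⁵)(111)/239 = 7.90×10⁻⁶ M
[OH⁻] = (5.15×10⁻⁴)(128)/239 = 2.76×10⁻⁴ M
Q = [Co²⁺][OH⁻]^2 = 6.01×10⁻¹³
Q = 6.01×10⁻¹³ > Ksp = 3.96×10⁻¹⁵, so the solution is supersaturated and Co(OH)₂ precipitates.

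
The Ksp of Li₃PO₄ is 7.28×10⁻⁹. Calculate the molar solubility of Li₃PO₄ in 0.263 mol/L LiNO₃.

4.00×10⁻⁷ M

Li₃PO₄(s) ⇌ 3 Li⁺(aq) + PO₄³⁻(aq)
Li⁺ is already present at 0.263 mol/L. If s mol/L of Li₃PO₄ dissolves, [PO₄³⁻] = s while [Li⁺] ≈ 0.263 mol/L.
Ksp = [Li⁺]^3[PO₄³⁻] = (0.263)^3s
s = 7.28×10⁻⁹ / (0.263)^3 = 4.00×10⁻⁷
s = 4.00×10⁻⁷ mol/L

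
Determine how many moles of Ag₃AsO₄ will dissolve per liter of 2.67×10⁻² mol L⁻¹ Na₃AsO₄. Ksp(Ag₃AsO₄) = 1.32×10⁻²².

5.68×10⁻⁸ M

Ag₃AsO₄(s) ⇌ 3 Ag⁺(aq) + AsO₄³⁻(aq)
With AsO₄³⁻ already at 2.67×10⁻² mol L⁻¹ and s small, take [AsO₄³⁻] ≈ 2.67×10⁻² mol L⁻¹ and [Ag⁺] = 3s.
Ksp = [Ag⁺]^3[AsO₄³⁻] = (3s)^3(2.67×10⁻²)
(3s)^3 = 1.32×10⁻²² / (2.67×10⁻²) = 4.94×10⁻²¹
s = 5.68×10⁻⁸ mol L⁻¹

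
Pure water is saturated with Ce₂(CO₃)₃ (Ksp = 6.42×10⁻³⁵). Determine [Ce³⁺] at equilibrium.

Ce₂(CO₃)₃(s) ⇌ 2 Ce³⁺(aq) + 3 CO₃²⁻(aq)
Call the molar solubility s, so that [Ce³⁺] = 2s and [CO₃²⁻] = 3s.
Ksp = [Ce³⁺]^2[CO₃²⁻]^3 = (2s)^2 · (3s)^3 = 108s^5 = 6.42×10⁻³⁵
s = 5.69×10⁻⁸ mol L⁻¹
[Ce³⁺] = 2s = 1.14×10⁻⁷ mol L⁻¹

1.14×10⁻⁷ M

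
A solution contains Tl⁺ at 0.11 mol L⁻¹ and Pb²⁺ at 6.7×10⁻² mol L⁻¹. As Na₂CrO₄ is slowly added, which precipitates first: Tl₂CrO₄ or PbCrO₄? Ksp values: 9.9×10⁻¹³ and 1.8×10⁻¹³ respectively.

PbCrO₄

Precipitation of each salt begins when its ion product equals Ksp.
For Tl₂CrO₄: [CrO₄²⁻] = (Ksp/[Tl⁺]^2) = 8.2×10⁻¹¹ mol L⁻¹
For PbCrO₄: [CrO₄²⁻] = (Ksp/[Pb²⁺]) = 2.7×10⁻¹² mol L⁻¹
The smaller threshold [CrO₄²⁻] is reached first, so PbCrO₄ precipitates first.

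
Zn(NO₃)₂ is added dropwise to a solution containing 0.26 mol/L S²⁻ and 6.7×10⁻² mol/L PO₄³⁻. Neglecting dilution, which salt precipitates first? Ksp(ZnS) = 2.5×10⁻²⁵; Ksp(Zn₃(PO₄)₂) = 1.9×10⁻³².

ZnS

Each salt precipitates once Q = Ksp for that salt.
For ZnS: [Zn²⁺] = (Ksp/[S²⁻]) = 9.6×10⁻²⁵ mol/L
For Zn₃(PO₄)₂: [Zn²⁺] = (Ksp/[PO₄³⁻]^2)^(1/3) = 1.6×10⁻¹⁰ mol/L
Since ZnS needs less Zn²⁺ to reach saturation, it precipitates first.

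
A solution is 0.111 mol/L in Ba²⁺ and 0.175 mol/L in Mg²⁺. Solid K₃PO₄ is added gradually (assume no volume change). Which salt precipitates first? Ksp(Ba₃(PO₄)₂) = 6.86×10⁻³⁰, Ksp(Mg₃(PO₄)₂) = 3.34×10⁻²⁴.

Ba₃(PO₄)₂

Precipitation of each salt begins when its ion product equals Ksp.
For Ba₃(PO₄)₂: [PO₄³⁻] = (Ksp/[Ba²⁺]^3)^(1/2) = 7.08×10⁻¹⁴ mol/L
For Mg₃(PO₄)₂: [PO₄³⁻] = (Ksp/[Mg²⁺]^3)^(1/2) = 2.50×10⁻¹¹ mol/L
The smaller threshold [PO₄³⁻] is reached first, so Ba₃(PO₄)₂ precipitates first.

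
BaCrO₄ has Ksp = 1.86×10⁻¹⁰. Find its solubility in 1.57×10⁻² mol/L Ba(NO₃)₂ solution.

1.18×10⁻⁸ M

BaCrO₄(s) ⇌ Ba²⁺(aq) + CrO₄²⁻(aq)
The solution already contains Ba²⁺ at 1.57×10⁻² mol/L. Let s be the molar solubility of BaCrO₄.
[Ba²⁺] ≈ 1.57×10⁻² mol/L (common ion dominates); [CrO₄²⁻] = s.
Ksp = [Ba²⁺][CrO₄²⁻] = (1.57×10⁻²)s
s = 1.86×10⁻¹⁰ / (1.57×10⁻²) = 1.18×10⁻⁸
s = 1.18×10⁻⁸ mol/L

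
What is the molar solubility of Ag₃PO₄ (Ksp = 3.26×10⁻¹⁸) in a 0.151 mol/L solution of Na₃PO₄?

9.28×10⁻⁷ M

Ag₃PO₄(s) ⇌ 3 Ag⁺(aq) + PO₄³⁻(aq)
The solution already contains PO₄³⁻ at 0.151 mol/L. Let s be the molar solubility of Ag₃PO₄.
[PO₄³⁻] ≈ 0.151 mol/L (common ion dominates); [Ag⁺] = 3s.
Ksp = [Ag⁺]^3[PO₄³⁻] = (3s)^3(0.151)
(3s)^3 = 3.26×10⁻¹⁸ / (0.151) = 2.16×10⁻¹⁷
s = 9.28×10⁻⁷ mol/L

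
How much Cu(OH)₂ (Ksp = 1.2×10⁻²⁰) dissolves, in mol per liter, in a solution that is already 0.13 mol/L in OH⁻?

7.1×10⁻¹⁹ M

Cu(OH)₂(s) ⇌ Cu²⁺(aq) + 2 OH⁻(aq)
OH⁻ is already present at 0.13 mol/L. If s mol/L of Cu(OH)₂ dissolves, [Cu²⁺] = s while [OH⁻] ≈ 0.13 mol/L.
Ksp = [Cu²⁺][OH⁻]^2 = s(0.13)^2
s = 1.2×10⁻²⁰ / (0.13)^2 = 7.1×10⁻¹⁹
s = 7.1×10⁻¹⁹ mol/L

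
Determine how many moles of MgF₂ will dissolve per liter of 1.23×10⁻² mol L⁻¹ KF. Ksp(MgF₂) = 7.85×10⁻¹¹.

5.19×10⁻⁷ M

MgF₂(s) ⇌ Mg²⁺(aq) + 2 F⁻(aq)
The solution already contains F⁻ at 1.23×10⁻² mol L⁻¹. Let s be the molar solubility of MgF₂.
[F⁻] ≈ 1.23×10⁻² mol L⁻¹ (common ion dominates); [Mg²⁺] = s.
Ksp = [Mg²⁺][F⁻]^2 = s(1.23×10⁻²)^2
s = 7.85×10⁻¹¹ / (1.23×10⁻²)^2 = 5.19×10⁻⁷
s = 5.19×10⁻⁷ mol L⁻¹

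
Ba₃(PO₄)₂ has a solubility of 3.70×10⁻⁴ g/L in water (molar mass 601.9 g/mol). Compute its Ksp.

Molar solubility s = (3.70×10⁻⁴ g/L) / (601.9 g/mol) = 6.1472×10⁻⁷ mol/L
Ba₃(PO₄)₂(s) ⇌ 3 Ba²⁺(aq) + 2 PO₄³⁻(aq)
Call the molar solubility s, so that [Ba²⁺] = 3s and [PO₄³⁻] = 2s.
Ksp = [Ba²⁺]^3[PO₄³⁻]^2 = (3s)^3 · (2s)^2 = 108s^5
Ksp = 108 × (6.1472×10⁻⁷)^5 = 9.48×10⁻³⁰

Ksp = 9.48×10⁻³⁰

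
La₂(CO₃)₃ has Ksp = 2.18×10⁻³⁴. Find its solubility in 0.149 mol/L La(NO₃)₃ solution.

7.14×10⁻¹² M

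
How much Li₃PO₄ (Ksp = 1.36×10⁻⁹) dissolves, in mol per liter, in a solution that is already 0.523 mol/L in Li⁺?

9.51×10⁻⁹ M

Li₃PO₄(s) ⇌ 3 Li⁺(aq) + PO₄³⁻(aq)
With Li⁺ already at 0.523 mol/L and s small, take [Li⁺] ≈ 0.523 mol/L and [PO₄³⁻] = s.
Ksp = [Li⁺]^3[PO₄³⁻] = (0.523)^3s
s = 1.36×10⁻⁹ / (0.523)^3 = 9.51×10⁻⁹
s = 9.51×10⁻⁹ mol/L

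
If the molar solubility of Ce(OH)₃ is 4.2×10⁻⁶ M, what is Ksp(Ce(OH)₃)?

Ce(OH)₃(s) ⇌ Ce³⁺(aq) + 3 OH⁻(aq)
If s mol/L of Ce(OH)₃ dissolves, [Ce³⁺] = s and [OH⁻] = 3s.
Ksp = [Ce³⁺][OH⁻]^3 = s · (3s)^3 = 27s^4
Ksp = 27 × (4.2×10⁻⁶)^4 = 8.4×10⁻²¹

Ksp = 8.4×10⁻²¹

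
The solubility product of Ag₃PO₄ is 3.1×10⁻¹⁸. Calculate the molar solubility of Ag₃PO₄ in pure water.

1.8×10⁻⁵ M

Ag₃PO₄(s) ⇌ 3 Ag⁺(aq) + PO₄³⁻(aq)
With molar solubility s: [Ag⁺] = 3s, [PO₄³⁻] = s.
Ksp = [Ag⁺]^3[PO₄³⁻] = (3s)^3 · s = 27s^4
27s^4 = 3.1×10⁻¹⁸  ⇒  s^4 = 1.1×10⁻¹⁹
s = (1.1×10⁻¹⁹)^(1/4) = 1.8×10⁻⁵ mol L⁻¹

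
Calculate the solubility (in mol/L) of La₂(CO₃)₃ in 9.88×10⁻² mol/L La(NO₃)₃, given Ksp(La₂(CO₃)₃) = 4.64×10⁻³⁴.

La₂(CO₃)₃(s) ⇌ 2 La³⁺(aq) + 3 CO₃²⁻(aq)
With La³⁺ already at 9.88×10⁻² mol/L and s small, take [La³⁺] ≈ 9.88×10⁻² mol/L and [CO₃²⁻] = 3s.
Ksp = [La³⁺]^2[CO₃²⁻]^3 = (9.88×10⁻²)^2(3s)^3
(3s)^3 = 4.64×10⁻³⁴ / (9.88×10⁻²)^2 = 4.75×10⁻³²
s = 1.21×10⁻¹¹ mol/L

1.21×10⁻¹¹ M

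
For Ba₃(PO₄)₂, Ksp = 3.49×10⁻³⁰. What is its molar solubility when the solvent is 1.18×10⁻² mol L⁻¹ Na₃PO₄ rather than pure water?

Ba₃(PO₄)₂(s) ⇌ 3 Ba²⁺(aq) + 2 PO₄³⁻(aq)
Let s be the solubility of Ba₃(PO₄)₂ here. The common ion gives [PO₄³⁻] ≈ 1.18×10⁻² mol L⁻¹, and [Ba²⁺] = 3s.
Ksp = [Ba²⁺]^3[PO₄³⁻]^2 = (3s)^3(1.18×10⁻²)^2
(3s)^3 = 3.49×10⁻³⁰ / (1.18×10⁻²)^2 = 2.51×10⁻²⁶
s = 9.76×10⁻¹⁰ mol L⁻¹

9.76×10⁻¹⁰ M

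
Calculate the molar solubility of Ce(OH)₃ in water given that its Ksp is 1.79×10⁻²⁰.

5.07×10⁻⁶ M

Ce(OH)₃(s) ⇌ Ce³⁺(aq) + 3 OH⁻(aq)
If s mol/L of Ce(OH)₃ dissolves, [Ce³⁺] = s and [OH⁻] = 3s.
Ksp = [Ce³⁺][OH⁻]^3 = s · (3s)^3 = 27s^4
27s^4 = 1.79×10⁻²⁰  ⇒  s^4 = 6.63×10⁻²²
s = 5.07×10⁻⁶ mol L⁻¹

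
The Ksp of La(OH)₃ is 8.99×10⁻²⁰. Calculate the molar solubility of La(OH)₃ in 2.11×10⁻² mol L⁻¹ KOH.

9.57×10⁻¹⁵ M

La(OH)₃(s) ⇌ La³⁺(aq) + 3 OH⁻(aq)
The solution already contains OH⁻ at 2.11×10⁻² mol L⁻¹. Let s be the molar solubility of La(OH)₃.
[OH⁻] ≈ 2.11×10⁻² mol L⁻¹ (common ion dominates); [La³⁺] = s.
Ksp = [La³⁺][OH⁻]^3 = s(2.11×10⁻²)^3
s = 8.99×10⁻²⁰ / (2.11×10⁻²)^3 = 9.57×10⁻¹⁵
s = 9.57×10⁻¹⁵ mol L⁻¹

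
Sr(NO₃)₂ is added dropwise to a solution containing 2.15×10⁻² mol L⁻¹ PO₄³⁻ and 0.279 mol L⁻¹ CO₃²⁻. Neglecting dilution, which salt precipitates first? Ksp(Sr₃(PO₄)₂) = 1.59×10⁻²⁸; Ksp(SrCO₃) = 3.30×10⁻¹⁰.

SrCO₃

A salt starts to precipitate once the ion product Q reaches its Ksp.
For Sr₃(PO₄)₂: [Sr²⁺] = (Ksp/[PO₄³⁻]^2)^(1/3) = 7.01×10⁻⁹ mol L⁻¹
For SrCO₃: [Sr²⁺] = (Ksp/[CO₃²⁻]) = 1.18×10⁻⁹ mol L⁻¹
The smaller threshold [Sr²⁺] is reached first, so SrCO₃ precipitates first.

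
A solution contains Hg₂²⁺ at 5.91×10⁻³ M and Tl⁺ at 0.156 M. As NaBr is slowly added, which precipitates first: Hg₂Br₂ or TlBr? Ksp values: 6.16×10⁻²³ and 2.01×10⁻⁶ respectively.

Precipitation begins when Q = Ksp.
For Hg₂Br₂: [Br⁻] = (Ksp/[Hg₂²⁺])^(1/2) = 1.02×10⁻¹⁰ M
For TlBr: [Br⁻] = (Ksp/[Tl⁺]) = 1.29×10⁻⁵ M
Since Hg₂Br₂ needs less Br⁻ to reach saturation, it precipitates first.

Hg₂Br₂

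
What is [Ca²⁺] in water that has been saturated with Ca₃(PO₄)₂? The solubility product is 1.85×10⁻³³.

Ca₃(PO₄)₂(s) ⇌ 3 Ca²⁺(aq) + 2 PO₄³⁻(aq)
If s mol/L of Ca₃(PO₄)₂ dissolves, [Ca²⁺] = 3s and [PO₄³⁻] = 2s.
Ksp = [Ca²⁺]^3[PO₄³⁻]^2 = (3s)^3 · (2s)^2 = 108s^5 = 1.85×10⁻³³
s = 1.11×10⁻⁷ M
[Ca²⁺] = 3s = 3.34×10⁻⁷ M

3.34×10⁻⁷ M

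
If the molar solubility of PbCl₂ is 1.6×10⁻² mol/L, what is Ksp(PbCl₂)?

Ksp = 1.6×10⁻⁵

PbCl₂(s) ⇌ Pb²⁺(aq) + 2 Cl⁻(aq)
Let s be the molar solubility. Then [Pb²⁺] = s and [Cl⁻] = 2s.
Ksp = [Pb²⁺][Cl⁻]^2 = s · (2s)^2 = 4s^3
Ksp = 4 × (1.6×10⁻²)^3 = 1.6×10⁻⁵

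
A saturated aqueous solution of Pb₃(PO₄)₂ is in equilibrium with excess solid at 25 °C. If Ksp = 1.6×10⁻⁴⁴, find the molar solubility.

6.8×10⁻¹⁰ M

Pb₃(PO₄)₂(s) ⇌ 3 Pb²⁺(aq) + 2 PO₄³⁻(aq)
With molar solubility s: [Pb²⁺] = 3s, [PO₄³⁻] = 2s.
Ksp = [Pb²⁺]^3[PO₄³⁻]^2 = (3s)^3 · (2s)^2 = 108s^5
108s^5 = 1.6×10⁻⁴⁴  ⇒  s^5 = 1.5×10⁻⁴⁶
s = 6.8×10⁻¹⁰ mol L⁻¹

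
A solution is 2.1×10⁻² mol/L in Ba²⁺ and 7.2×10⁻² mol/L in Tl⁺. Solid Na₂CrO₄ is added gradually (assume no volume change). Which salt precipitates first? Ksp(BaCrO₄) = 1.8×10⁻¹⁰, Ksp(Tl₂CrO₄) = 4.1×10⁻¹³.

Tl₂CrO₄

Precipitation of each salt begins when its ion product equals Ksp.
For BaCrO₄: [CrO₄²⁻] = (Ksp/[Ba²⁺]) = 8.6×10⁻⁹ mol/L
For Tl₂CrO₄: [CrO₄²⁻] = (Ksp/[Tl⁺]^2) = 7.9×10⁻¹¹ mol/L
The smaller threshold [CrO₄²⁻] is reached first, so Tl₂CrO₄ precipitates first.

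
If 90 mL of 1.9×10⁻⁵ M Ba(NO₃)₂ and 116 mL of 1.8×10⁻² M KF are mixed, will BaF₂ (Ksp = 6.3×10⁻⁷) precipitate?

After mixing, V = 90 mL + 116 mL = 206 mL.
[Ba²⁺] = (1.9×10⁻⁵)(90)/206 = 8.3×10⁻⁶ M
[F⁻] = (1.8×10⁻²)(116)/206 = 1.0×10⁻² M
Q = [Ba²⁺][F⁻]^2 = 8.5×10⁻¹⁰
Q = 8.5×10⁻¹⁰ < Ksp = 6.3×10⁻⁷, so the solution is unsaturated and no precipitate forms.

No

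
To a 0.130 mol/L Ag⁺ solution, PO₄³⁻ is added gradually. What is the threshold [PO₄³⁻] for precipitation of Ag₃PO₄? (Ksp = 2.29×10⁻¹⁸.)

1.04×10⁻¹⁵ M

A salt starts to precipitate once the ion product Q reaches its Ksp.
Ag₃PO₄(s) ⇌ 3 Ag⁺(aq) + PO₄³⁻(aq)
Ksp = [Ag⁺]^3[PO₄³⁻] = [PO₄³⁻](0.130)^3
[PO₄³⁻] = 2.29×10⁻¹⁸ / (0.130)^3 = 1.04×10⁻¹⁵
[PO₄³⁻] = 1.04×10⁻¹⁵ mol/L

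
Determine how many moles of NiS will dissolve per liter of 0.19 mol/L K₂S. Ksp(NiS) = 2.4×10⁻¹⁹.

NiS(s) ⇌ Ni²⁺(aq) + S²⁻(aq)
With S²⁻ already at 0.19 mol/L and s small, take [S²⁻] ≈ 0.19 mol/L and [Ni²⁺] = s.
Ksp = [Ni²⁺][S²⁻] = s(0.19)
s = 2.4×10⁻¹⁹ / (0.19) = 1.3×10⁻¹⁸
s = 1.3×10⁻¹⁸ mol/L

1.3×10⁻¹⁸ M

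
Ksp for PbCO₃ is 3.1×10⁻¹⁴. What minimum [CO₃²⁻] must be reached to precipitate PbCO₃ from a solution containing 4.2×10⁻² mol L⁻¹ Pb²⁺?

A salt starts to precipitate once the ion product Q reaches its Ksp.
PbCO₃(s) ⇌ Pb²⁺(aq) + CO₃²⁻(aq)
Ksp = [Pb²⁺][CO₃²⁻] = [CO₃²⁻](4.2×10⁻²)
[CO₃²⁻] = 3.1×10⁻¹⁴ / (4.2×10⁻²) = 7.4×10⁻¹³
[CO₃²⁻] = 7.4×10⁻¹³ mol L⁻¹

7.4×10⁻¹³ M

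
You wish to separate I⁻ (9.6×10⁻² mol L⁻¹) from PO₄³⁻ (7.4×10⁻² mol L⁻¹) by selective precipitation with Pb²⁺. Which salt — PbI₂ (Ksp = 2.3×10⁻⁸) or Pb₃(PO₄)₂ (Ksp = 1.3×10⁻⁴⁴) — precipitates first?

Pb₃(PO₄)₂

Precipitation of each salt begins when its ion product equals Ksp.
For PbI₂: [Pb²⁺] = (Ksp/[I⁻]^2) = 2.5×10⁻⁶ mol L⁻¹
For Pb₃(PO₄)₂: [Pb²⁺] = (Ksp/[PO₄³⁻]^2)^(1/3) = 1.3×10⁻¹⁴ mol L⁻¹
Since Pb₃(PO₄)₂ needs less Pb²⁺ to reach saturation, it precipitates first.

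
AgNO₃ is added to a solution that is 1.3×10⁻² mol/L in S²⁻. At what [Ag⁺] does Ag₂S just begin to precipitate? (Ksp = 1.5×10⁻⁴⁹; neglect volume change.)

3.4×10⁻²⁴ M

Precipitation of each salt begins when its ion product equals Ksp.
Ag₂S(s) ⇌ 2 Ag⁺(aq) + S²⁻(aq)
Ksp = [Ag⁺]^2[S²⁻] = [Ag⁺]^2(1.3×10⁻²)
[Ag⁺]^2 = 1.5×10⁻⁴⁹ / (1.3×10⁻²) = 1.2×10⁻⁴⁷
[Ag⁺] = 3.4×10⁻²⁴ mol/L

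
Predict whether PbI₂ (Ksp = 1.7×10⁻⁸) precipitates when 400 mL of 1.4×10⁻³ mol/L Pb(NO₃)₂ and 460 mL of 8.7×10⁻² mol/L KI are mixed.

Yes

The combined volume is 860 mL.
[Pb²⁺] = (1.4×10⁻³)(400)/860 = 6.5×10⁻⁴ mol/L
[I⁻] = (8.7×10⁻²)(460)/860 = 4.7×10⁻² mol/L
Q = [Pb²⁺][I⁻]^2 = 1.4×10⁻⁶
Q = 1.4×10⁻⁶ > Ksp = 1.7×10⁻⁸, so the solution is supersaturated and PbI₂ precipitates.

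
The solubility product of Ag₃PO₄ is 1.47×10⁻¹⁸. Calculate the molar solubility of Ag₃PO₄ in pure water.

Ag₃PO₄(s) ⇌ 3 Ag⁺(aq) + PO₄³⁻(aq)
Let s be the molar solubility. Then [Ag⁺] = 3s and [PO₄³⁻] = s.
Ksp = [Ag⁺]^3[PO₄³⁻] = (3s)^3 · s = 27s^4
27s^4 = 1.47×10⁻¹⁸  ⇒  s^4 = 5.44×10⁻²⁰
s = 1.53×10⁻⁵ M

1.53×10⁻⁵ M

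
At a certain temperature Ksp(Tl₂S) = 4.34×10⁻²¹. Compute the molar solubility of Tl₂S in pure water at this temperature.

1.03×10⁻⁷ M

Tl₂S(s) ⇌ 2 Tl⁺(aq) + S²⁻(aq)
Let s be the molar solubility. Then [Tl⁺] = 2s and [S²⁻] = s.
Ksp = [Tl⁺]^2[S²⁻] = (2s)^2 · s = 4s^3
4s^3 = 4.34×10⁻²¹  ⇒  s^3 = 1.09×10⁻²¹
s = (1.09×10⁻²¹)^(1/3) = 1.03×10⁻⁷ mol/L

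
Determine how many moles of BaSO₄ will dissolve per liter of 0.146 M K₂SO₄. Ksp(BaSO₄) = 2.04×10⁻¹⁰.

BaSO₄(s) ⇌ Ba²⁺(aq) + SO₄²⁻(aq)
With SO₄²⁻ already at 0.146 M and s small, take [SO₄²⁻] ≈ 0.146 M and [Ba²⁺] = s.
Ksp = [Ba²⁺][SO₄²⁻] = s(0.146)
s = 2.04×10⁻¹⁰ / (0.146) = 1.40×10⁻⁹
s = 1.40×10⁻⁹ M

1.40×10⁻⁹ M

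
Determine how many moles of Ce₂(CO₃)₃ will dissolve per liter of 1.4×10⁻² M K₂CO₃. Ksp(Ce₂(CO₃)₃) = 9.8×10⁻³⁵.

3.0×10⁻¹⁵ M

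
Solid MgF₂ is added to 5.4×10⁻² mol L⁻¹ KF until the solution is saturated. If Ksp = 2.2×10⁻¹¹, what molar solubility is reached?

7.5×10⁻⁹ M

MgF₂(s) ⇌ Mg²⁺(aq) + 2 F⁻(aq)
The solution already contains F⁻ at 5.4×10⁻² mol L⁻¹. Let s be the molar solubility of MgF₂.
[F⁻] ≈ 5.4×10⁻² mol L⁻¹ (common ion dominates); [Mg²⁺] = s.
Ksp = [Mg²⁺][F⁻]^2 = s(5.4×10⁻²)^2
s = 2.2×10⁻¹¹ / (5.4×10⁻²)^2 = 7.5×10⁻⁹
s = 7.5×10⁻⁹ mol L⁻¹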